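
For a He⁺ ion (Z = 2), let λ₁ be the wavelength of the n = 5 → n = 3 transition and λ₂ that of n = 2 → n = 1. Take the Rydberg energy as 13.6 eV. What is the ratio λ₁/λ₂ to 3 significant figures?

λ ∝ 1/ΔE ∝ 1/(1/n_f² − 1/n_i²), and the Z² and hc factors cancel in the ratio.
λ₁/λ₂ = (1/1² − 1/2²)/(1/3² − 1/5²) = 0.7500/0.07111 = 10.5.

10.5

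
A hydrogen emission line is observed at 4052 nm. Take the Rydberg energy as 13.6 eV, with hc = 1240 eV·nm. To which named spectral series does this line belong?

Brackett

ΔE = 1240/4052 = 0.3060 eV.
This matches 13.6 × (1/4² − 1/5²), so n_f = 4: the Brackett series.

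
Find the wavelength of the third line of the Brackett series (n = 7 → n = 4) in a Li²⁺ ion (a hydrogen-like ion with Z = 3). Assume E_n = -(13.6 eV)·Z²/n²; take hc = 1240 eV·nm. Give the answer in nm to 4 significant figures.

240.7 nm

The Brackett series terminates on n_f = 4; the third line has n_i = 4+3 = 7.
ΔE = 122.4 × (1/4² − 1/7²) = 5.152 eV.
λ = 1240 / 5.152 = 240.7 nm.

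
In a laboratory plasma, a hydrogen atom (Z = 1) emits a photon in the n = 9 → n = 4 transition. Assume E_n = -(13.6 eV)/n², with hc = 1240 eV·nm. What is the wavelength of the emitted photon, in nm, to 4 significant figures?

ΔE = 13.60 × (1/4² − 1/9²) = 13.60 × 0.05015 = 0.6821 eV.
λ = hc/ΔE = 1240 / 0.6821 = 1818 nm.

1818 nm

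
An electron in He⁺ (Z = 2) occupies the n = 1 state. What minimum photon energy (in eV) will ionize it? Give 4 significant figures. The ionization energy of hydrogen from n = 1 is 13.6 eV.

E_n = −13.6 Z²/n² = −54.40/n² eV for Z = 2.
E_1 = −54.40/1 = −54.40 eV, so ionization (to E = 0) requires 54.40 eV.

54.40 eV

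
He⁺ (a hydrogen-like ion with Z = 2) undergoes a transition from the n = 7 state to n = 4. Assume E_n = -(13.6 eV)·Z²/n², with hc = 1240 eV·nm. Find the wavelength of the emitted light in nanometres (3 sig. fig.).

For Z = 2 the level energies scale as Z², so the effective Rydberg energy is 13.6 × 4 = 54.40 eV.
ΔE = 54.40 × (1/4² − 1/7²) = 54.40 × 0.04209 = 2.290 eV.
λ = hc/ΔE = 1240 / 2.290 = 542 nm.

542 nm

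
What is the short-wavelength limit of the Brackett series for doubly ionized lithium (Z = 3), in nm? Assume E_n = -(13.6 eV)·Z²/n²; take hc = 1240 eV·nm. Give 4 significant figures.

162.1 nm

The Brackett series has lower level n_f = 4; the series limit corresponds to n_i → ∞.
ΔE_max = 13.6 × 9 / 4² = 7.650 eV.
λ_min = 1240 / 7.650 = 162.1 nm.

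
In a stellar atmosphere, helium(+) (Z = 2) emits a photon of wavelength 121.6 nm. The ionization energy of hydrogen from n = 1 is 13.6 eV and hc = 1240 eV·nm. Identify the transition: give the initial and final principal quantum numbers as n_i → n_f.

n_i = 4, n_f = 2

The photon energy is ΔE = hc/λ = 1240 / 121.6 = 10.20 eV.
With Z = 2, ΔE = 54.40 × (1/n_f² − 1/n_i²), so 1/n_f² − 1/n_i² = 0.1875.
Trying n_f = 2 gives 1/n_i² = 0.06255, i.e. n_i ≈ 4; this pair matches.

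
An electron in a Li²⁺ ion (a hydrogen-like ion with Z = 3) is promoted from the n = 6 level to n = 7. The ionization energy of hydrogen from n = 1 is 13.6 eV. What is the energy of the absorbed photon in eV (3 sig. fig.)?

0.902 eV

The Bohr energies scale as Z², so for Z = 3: E_n = −122.4/n² eV.
E_7 = −122.4/49 = −2.498 eV and E_6 = −122.4/36 = −3.400 eV.
The photon energy is |E_7 − E_6| = 0.902 eV.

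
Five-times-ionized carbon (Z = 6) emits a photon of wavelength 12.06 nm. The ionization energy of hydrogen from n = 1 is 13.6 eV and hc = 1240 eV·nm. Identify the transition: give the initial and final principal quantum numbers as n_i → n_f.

The photon energy is ΔE = hc/λ = 1240 / 12.06 = 102.8 eV.
With Z = 6, ΔE = 489.6 × (1/n_f² − 1/n_i²), so 1/n_f² − 1/n_i² = 0.2100.
Trying n_f = 2 gives 1/n_i² = 0.03999, i.e. n_i ≈ 5; this pair matches.

n_i = 5, n_f = 2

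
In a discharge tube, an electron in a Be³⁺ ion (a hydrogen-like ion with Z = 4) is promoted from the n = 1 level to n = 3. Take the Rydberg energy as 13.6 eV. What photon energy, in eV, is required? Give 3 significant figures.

The Bohr energies scale as Z², so for Z = 4: E_n = −217.6/n² eV.
E_3 = −217.6/9 = −24.18 eV and E_1 = −217.6/1 = −217.6 eV.
The photon energy is |E_3 − E_1| = 193 eV.

193 eV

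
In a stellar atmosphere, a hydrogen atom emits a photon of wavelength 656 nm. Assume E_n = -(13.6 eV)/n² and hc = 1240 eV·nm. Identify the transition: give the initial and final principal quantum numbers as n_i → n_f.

n_i = 3, n_f = 2

The photon energy is ΔE = hc/λ = 1240 / 656 = 1.890 eV.
With Z = 1, ΔE = 13.60 × (1/n_f² − 1/n_i²), so 1/n_f² − 1/n_i² = 0.1390.
Trying n_f = 2 gives 1/n_i² = 0.1110, i.e. n_i ≈ 3; this pair matches.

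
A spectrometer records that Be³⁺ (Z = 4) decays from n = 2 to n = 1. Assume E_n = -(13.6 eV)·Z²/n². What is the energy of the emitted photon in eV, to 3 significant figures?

163 eV

The Bohr energies scale as Z², so for Z = 4: E_n = −217.6/n² eV.
E_2 = −217.6/4 = −54.40 eV and E_1 = −217.6/1 = −217.6 eV.
The photon energy is |E_2 − E_1| = 163 eV.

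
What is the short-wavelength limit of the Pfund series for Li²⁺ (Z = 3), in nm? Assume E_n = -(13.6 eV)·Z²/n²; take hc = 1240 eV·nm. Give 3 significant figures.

253 nm

The Pfund series has lower level n_f = 5; the series limit corresponds to n_i → ∞.
ΔE_max = 13.6 × 9 / 5² = 4.896 eV.
λ_min = 1240 / 4.896 = 253 nm.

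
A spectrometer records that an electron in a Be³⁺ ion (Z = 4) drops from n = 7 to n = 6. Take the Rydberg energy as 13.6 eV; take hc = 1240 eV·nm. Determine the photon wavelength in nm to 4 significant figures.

For Z = 4 the level energies scale as Z², so the effective Rydberg energy is 13.6 × 16 = 217.6 eV.
ΔE = 217.6 × (1/6² − 1/7²) = 217.6 × 0.007370 = 1.604 eV.
λ = hc/ΔE = 1240 / 1.604 = 773.2 nm.

773.2 nm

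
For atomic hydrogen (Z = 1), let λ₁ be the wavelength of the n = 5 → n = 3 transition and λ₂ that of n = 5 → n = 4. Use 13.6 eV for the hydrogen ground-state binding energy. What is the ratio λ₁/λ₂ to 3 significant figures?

λ ∝ 1/ΔE ∝ 1/(1/n_f² − 1/n_i²), and the Z² and hc factors cancel in the ratio.
λ₁/λ₂ = (1/4² − 1/5²)/(1/3² − 1/5²) = 0.02250/0.07111 = 0.316.

0.316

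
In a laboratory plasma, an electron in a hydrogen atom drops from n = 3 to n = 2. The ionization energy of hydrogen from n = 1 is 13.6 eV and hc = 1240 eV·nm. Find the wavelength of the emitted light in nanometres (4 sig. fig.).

656.5 nm

ΔE = 13.60 × (1/2² − 1/3²) = 13.60 × 0.1389 = 1.889 eV.
λ = hc/ΔE = 1240 / 1.889 = 656.5 nm.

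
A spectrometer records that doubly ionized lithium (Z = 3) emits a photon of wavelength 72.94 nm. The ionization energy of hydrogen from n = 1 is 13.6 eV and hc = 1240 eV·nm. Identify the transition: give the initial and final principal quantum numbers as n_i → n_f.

The photon energy is ΔE = hc/λ = 1240 / 72.94 = 17.00 eV.
With Z = 3, ΔE = 122.4 × (1/n_f² − 1/n_i²), so 1/n_f² − 1/n_i² = 0.1389.
Trying n_f = 2 gives 1/n_i² = 0.1111, i.e. n_i ≈ 3; this pair matches.

n_i = 3, n_f = 2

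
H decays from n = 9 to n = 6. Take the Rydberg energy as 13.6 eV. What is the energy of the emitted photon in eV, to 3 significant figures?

0.210 eV

E_9 = −13.60/81 = −0.1679 eV and E_6 = −13.60/36 = −0.3778 eV.
The photon energy is |E_9 − E_6| = 0.210 eV.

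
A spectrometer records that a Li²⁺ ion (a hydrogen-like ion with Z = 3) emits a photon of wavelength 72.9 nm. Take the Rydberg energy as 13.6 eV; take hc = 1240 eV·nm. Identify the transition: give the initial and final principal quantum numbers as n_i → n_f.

The photon energy is ΔE = hc/λ = 1240 / 72.9 = 17.01 eV.
With Z = 3, ΔE = 122.4 × (1/n_f² − 1/n_i²), so 1/n_f² − 1/n_i² = 0.1390.
Trying n_f = 2 gives 1/n_i² = 0.1110, i.e. n_i ≈ 3; this pair matches.

n_i = 3, n_f = 2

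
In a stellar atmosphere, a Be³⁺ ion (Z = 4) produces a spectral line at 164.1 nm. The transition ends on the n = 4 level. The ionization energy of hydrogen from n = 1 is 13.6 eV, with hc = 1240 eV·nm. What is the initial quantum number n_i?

The photon energy is ΔE = hc/λ = 1240 / 164.1 = 7.556 eV.
With Z = 4, ΔE = 217.6 × (1/n_f² − 1/n_i²), so 1/n_f² − 1/n_i² = 0.03473.
With n_f = 4: 1/n_i² = 1/16 − 0.03473 = 0.02777, so n_i ≈ 6.00.

n_i = 6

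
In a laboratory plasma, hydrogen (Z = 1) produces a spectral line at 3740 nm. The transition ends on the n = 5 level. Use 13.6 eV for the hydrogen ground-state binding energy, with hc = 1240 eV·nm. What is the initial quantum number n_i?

n_i = 8

The photon energy is ΔE = hc/λ = 1240 / 3740 = 0.3316 eV.
With Z = 1, ΔE = 13.60 × (1/n_f² − 1/n_i²), so 1/n_f² − 1/n_i² = 0.02438.
With n_f = 5: 1/n_i² = 1/25 − 0.02438 = 0.01562, so n_i ≈ 8.00.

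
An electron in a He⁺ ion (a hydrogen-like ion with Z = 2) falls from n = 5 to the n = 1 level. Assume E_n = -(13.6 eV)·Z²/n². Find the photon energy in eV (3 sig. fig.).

52.2 eV

The Bohr energies scale as Z², so for Z = 2: E_n = −54.40/n² eV.
E_5 = −54.40/25 = −2.176 eV and E_1 = −54.40/1 = −54.40 eV.
The photon energy is |E_5 − E_1| = 52.2 eV.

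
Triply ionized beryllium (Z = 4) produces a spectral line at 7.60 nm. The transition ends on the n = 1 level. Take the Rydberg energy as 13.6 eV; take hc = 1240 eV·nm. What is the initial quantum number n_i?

n_i = 2

The photon energy is ΔE = hc/λ = 1240 / 7.60 = 163.2 eV.
With Z = 4, ΔE = 217.6 × (1/n_f² − 1/n_i²), so 1/n_f² − 1/n_i² = 0.7498.
With n_f = 1: 1/n_i² = 1/1 − 0.7498 = 0.2502, so n_i ≈ 2.00.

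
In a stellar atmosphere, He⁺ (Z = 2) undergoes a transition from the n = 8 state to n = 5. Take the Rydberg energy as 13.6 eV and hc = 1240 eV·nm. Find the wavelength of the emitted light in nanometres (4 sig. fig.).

935.1 nm

For Z = 2 the level energies scale as Z², so the effective Rydberg energy is 13.6 × 4 = 54.40 eV.
ΔE = 54.40 × (1/5² − 1/8²) = 54.40 × 0.02438 = 1.326 eV.
λ = hc/ΔE = 1240 / 1.326 = 935.1 nm.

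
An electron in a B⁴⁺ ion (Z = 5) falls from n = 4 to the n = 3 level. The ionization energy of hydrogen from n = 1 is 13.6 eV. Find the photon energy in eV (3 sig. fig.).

16.5 eV

The Bohr energies scale as Z², so for Z = 5: E_n = −340.0/n² eV.
E_4 = −340.0/16 = −21.25 eV and E_3 = −340.0/9 = −37.78 eV.
The photon energy is |E_4 − E_3| = 16.5 eV.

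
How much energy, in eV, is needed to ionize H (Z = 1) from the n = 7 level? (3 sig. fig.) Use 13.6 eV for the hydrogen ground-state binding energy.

0.278 eV

E_7 = −13.60/49 = −0.278 eV, so ionization (to E = 0) requires 0.278 eV.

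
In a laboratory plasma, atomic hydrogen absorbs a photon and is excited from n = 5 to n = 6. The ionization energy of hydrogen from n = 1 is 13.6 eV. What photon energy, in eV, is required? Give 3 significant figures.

E_6 = −13.60/36 = −0.3778 eV and E_5 = −13.60/25 = −0.5440 eV.
The photon energy is |E_6 − E_5| = 0.166 eV.

0.166 eV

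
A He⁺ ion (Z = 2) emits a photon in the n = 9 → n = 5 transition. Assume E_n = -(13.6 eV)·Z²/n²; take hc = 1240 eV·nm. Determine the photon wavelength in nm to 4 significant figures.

824.3 nm

For Z = 2 the level energies scale as Z², so the effective Rydberg energy is 13.6 × 4 = 54.40 eV.
ΔE = 54.40 × (1/5² − 1/9²) = 54.40 × 0.02765 = 1.504 eV.
λ = hc/ΔE = 1240 / 1.504 = 824.3 nm.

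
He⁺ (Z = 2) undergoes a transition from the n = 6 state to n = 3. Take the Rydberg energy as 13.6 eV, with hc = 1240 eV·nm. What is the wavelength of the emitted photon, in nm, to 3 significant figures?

For Z = 2 the level energies scale as Z², so the effective Rydberg energy is 13.6 × 4 = 54.40 eV.
ΔE = 54.40 × (1/3² − 1/6²) = 54.40 × 0.08333 = 4.533 eV.
λ = hc/ΔE = 1240 / 4.533 = 274 nm.

274 nm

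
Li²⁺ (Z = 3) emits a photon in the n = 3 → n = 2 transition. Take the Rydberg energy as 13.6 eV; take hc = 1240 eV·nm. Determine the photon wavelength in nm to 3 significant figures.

For Z = 3 the level energies scale as Z², so the effective Rydberg energy is 13.6 × 9 = 122.4 eV.
ΔE = 122.4 × (1/2² − 1/3²) = 122.4 × 0.1389 = 17.00 eV.
λ = hc/ΔE = 1240 / 17.00 = 72.9 nm.

72.9 nm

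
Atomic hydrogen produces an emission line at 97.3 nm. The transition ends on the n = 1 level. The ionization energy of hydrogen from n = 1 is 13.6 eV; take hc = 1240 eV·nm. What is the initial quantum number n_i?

The photon energy is ΔE = hc/λ = 1240 / 97.3 = 12.74 eV.
With Z = 1, ΔE = 13.60 × (1/n_f² − 1/n_i²), so 1/n_f² − 1/n_i² = 0.9371.
With n_f = 1: 1/n_i² = 1/1 − 0.9371 = 0.06293, so n_i ≈ 3.99.

n_i = 4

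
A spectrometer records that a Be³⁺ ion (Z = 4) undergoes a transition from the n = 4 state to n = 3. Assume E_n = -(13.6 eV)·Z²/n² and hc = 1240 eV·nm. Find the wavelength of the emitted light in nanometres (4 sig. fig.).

117.2 nm

For Z = 4 the level energies scale as Z², so the effective Rydberg energy is 13.6 × 16 = 217.6 eV.
ΔE = 217.6 × (1/3² − 1/4²) = 217.6 × 0.04861 = 10.58 eV.
λ = hc/ΔE = 1240 / 10.58 = 117.2 nm.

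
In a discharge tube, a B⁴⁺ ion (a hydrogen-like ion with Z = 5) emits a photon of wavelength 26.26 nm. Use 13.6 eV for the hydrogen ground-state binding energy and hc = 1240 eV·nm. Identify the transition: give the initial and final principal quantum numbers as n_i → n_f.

The photon energy is ΔE = hc/λ = 1240 / 26.26 = 47.22 eV.
With Z = 5, ΔE = 340.0 × (1/n_f² − 1/n_i²), so 1/n_f² − 1/n_i² = 0.1389.
Trying n_f = 2 gives 1/n_i² = 0.1111, i.e. n_i ≈ 3; this pair matches.

n_i = 3, n_f = 2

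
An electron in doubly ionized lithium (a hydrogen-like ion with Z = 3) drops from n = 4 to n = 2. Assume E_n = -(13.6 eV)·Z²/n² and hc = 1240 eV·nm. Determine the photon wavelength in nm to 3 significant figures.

For Z = 3 the level energies scale as Z², so the effective Rydberg energy is 13.6 × 9 = 122.4 eV.
ΔE = 122.4 × (1/2² − 1/4²) = 122.4 × 0.1875 = 22.95 eV.
λ = hc/ΔE = 1240 / 22.95 = 54.0 nm.

54.0 nm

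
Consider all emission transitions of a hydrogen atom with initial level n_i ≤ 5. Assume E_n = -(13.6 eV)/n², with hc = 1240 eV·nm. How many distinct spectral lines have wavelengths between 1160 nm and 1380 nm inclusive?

Enumerate all n_i → n_f pairs with 1 ≤ n_f < n_i ≤ 5 and compute λ = 1240 / [13.6·1·(1/n_f² − 1/n_i²)].
Lines falling in [1160, 1380] nm: 5→3 (1282 nm).

1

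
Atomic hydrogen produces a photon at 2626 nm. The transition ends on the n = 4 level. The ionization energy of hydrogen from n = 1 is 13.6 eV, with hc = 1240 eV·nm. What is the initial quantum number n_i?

n_i = 6

The photon energy is ΔE = hc/λ = 1240 / 2626 = 0.4722 eV.
With Z = 1, ΔE = 13.60 × (1/n_f² − 1/n_i²), so 1/n_f² − 1/n_i² = 0.03472.
With n_f = 4: 1/n_i² = 1/16 − 0.03472 = 0.02778, so n_i ≈ 6.00.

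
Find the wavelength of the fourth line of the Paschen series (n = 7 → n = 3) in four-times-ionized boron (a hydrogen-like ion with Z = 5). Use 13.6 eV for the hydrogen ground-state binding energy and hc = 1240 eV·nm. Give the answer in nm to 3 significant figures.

40.2 nm

The Paschen series terminates on n_f = 3; the fourth line has n_i = 3+4 = 7.
ΔE = 340.0 × (1/3² − 1/7²) = 30.84 eV.
λ = 1240 / 30.84 = 40.2 nm.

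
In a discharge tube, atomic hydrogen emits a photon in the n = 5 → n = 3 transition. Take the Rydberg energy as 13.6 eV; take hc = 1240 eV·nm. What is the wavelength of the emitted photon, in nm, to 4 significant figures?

1282 nm

ΔE = 13.60 × (1/3² − 1/5²) = 13.60 × 0.07111 = 0.9671 eV.
λ = hc/ΔE = 1240 / 0.9671 = 1282 nm.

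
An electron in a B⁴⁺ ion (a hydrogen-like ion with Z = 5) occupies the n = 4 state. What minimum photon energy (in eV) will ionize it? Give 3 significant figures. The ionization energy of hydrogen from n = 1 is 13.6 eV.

21.3 eV

E_n = −13.6 Z²/n² = −340.0/n² eV for Z = 5.
E_4 = −340.0/16 = −21.3 eV, so ionization (to E = 0) requires 21.3 eV.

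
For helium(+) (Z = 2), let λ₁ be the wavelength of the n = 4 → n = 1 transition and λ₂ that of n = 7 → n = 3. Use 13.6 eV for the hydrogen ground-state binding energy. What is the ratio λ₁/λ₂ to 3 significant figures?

λ ∝ 1/ΔE ∝ 1/(1/n_f² − 1/n_i²), and the Z² and hc factors cancel in the ratio.
λ₁/λ₂ = (1/3² − 1/7²)/(1/1² − 1/4²) = 0.09070/0.9375 = 0.0967.

0.0967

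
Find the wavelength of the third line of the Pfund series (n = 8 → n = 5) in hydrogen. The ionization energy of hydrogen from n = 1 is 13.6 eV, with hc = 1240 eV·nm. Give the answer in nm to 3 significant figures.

The Pfund series terminates on n_f = 5; the third line has n_i = 5+3 = 8.
ΔE = 13.60 × (1/5² − 1/8²) = 0.3315 eV.
λ = 1240 / 0.3315 = 3740 nm.

3740 nm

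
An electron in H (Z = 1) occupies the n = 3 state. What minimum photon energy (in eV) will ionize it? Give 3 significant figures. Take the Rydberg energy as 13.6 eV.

E_3 = −13.60/9 = −1.51 eV, so ionization (to E = 0) requires 1.51 eV.

1.51 eV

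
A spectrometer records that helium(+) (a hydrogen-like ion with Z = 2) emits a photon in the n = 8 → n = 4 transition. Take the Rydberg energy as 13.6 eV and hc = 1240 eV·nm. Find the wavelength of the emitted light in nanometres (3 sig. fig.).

For Z = 2 the level energies scale as Z², so the effective Rydberg energy is 13.6 × 4 = 54.40 eV.
ΔE = 54.40 × (1/4² − 1/8²) = 54.40 × 0.04688 = 2.550 eV.
λ = hc/ΔE = 1240 / 2.550 = 486 nm.

486 nm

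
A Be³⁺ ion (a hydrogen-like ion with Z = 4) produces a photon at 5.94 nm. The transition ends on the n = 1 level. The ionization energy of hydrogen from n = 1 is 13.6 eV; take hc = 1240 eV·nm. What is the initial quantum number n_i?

The photon energy is ΔE = hc/λ = 1240 / 5.94 = 208.8 eV.
With Z = 4, ΔE = 217.6 × (1/n_f² − 1/n_i²), so 1/n_f² − 1/n_i² = 0.9593.
With n_f = 1: 1/n_i² = 1/1 − 0.9593 = 0.04065, so n_i ≈ 4.96.

n_i = 5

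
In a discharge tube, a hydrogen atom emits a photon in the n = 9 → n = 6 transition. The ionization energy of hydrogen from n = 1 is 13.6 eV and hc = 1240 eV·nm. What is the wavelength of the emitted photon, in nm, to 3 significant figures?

5910 nm

ΔE = 13.60 × (1/6² − 1/9²) = 13.60 × 0.01543 = 0.2099 eV.
λ = hc/ΔE = 1240 / 0.2099 = 5910 nm.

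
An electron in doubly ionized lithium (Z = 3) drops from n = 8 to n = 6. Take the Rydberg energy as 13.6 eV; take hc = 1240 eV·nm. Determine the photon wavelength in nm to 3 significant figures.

834 nm

For Z = 3 the level energies scale as Z², so the effective Rydberg energy is 13.6 × 9 = 122.4 eV.
ΔE = 122.4 × (1/6² − 1/8²) = 122.4 × 0.01215 = 1.488 eV.
λ = hc/ΔE = 1240 / 1.488 = 834 nm.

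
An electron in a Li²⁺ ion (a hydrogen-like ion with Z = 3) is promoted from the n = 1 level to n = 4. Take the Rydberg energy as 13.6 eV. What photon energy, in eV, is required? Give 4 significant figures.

114.8 eV

The Bohr energies scale as Z², so for Z = 3: E_n = −122.4/n² eV.
E_4 = −122.4/16 = −7.650 eV and E_1 = −122.4/1 = −122.4 eV.
The photon energy is |E_4 − E_1| = 114.8 eV.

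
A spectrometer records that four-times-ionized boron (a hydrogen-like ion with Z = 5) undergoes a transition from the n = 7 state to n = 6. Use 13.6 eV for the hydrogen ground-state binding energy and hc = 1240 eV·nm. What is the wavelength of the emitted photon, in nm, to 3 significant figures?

495 nm

For Z = 5 the level energies scale as Z², so the effective Rydberg energy is 13.6 × 25 = 340.0 eV.
ΔE = 340.0 × (1/6² − 1/7²) = 340.0 × 0.007370 = 2.506 eV.
λ = hc/ΔE = 1240 / 2.506 = 495 nm.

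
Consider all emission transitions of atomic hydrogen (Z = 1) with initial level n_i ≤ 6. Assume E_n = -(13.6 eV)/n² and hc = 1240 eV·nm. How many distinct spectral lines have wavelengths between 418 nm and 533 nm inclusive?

2

Enumerate all n_i → n_f pairs with 1 ≤ n_f < n_i ≤ 6 and compute λ = 1240 / [13.6·1·(1/n_f² − 1/n_i²)].
Lines falling in [418, 533] nm: 5→2 (434.2 nm), 4→2 (486.3 nm).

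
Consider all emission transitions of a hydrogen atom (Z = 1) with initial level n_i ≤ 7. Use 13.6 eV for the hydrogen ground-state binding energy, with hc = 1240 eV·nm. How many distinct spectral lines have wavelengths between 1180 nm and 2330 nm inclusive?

Enumerate all n_i → n_f pairs with 1 ≤ n_f < n_i ≤ 7 and compute λ = 1240 / [13.6·1·(1/n_f² − 1/n_i²)].
Lines falling in [1180, 2330] nm: 5→3 (1282 nm), 4→3 (1876 nm), 7→4 (2166 nm).

3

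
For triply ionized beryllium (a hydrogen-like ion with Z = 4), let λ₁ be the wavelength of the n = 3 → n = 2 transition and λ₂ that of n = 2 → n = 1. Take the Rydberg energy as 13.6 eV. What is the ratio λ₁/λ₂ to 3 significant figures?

λ ∝ 1/ΔE ∝ 1/(1/n_f² − 1/n_i²), and the Z² and hc factors cancel in the ratio.
λ₁/λ₂ = (1/1² − 1/2²)/(1/2² − 1/3²) = 0.7500/0.1389 = 5.40.

5.40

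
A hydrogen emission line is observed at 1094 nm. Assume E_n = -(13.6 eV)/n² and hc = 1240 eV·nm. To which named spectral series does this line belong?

Paschen

ΔE = 1240/1094 = 1.133 eV.
This matches 13.6 × (1/3² − 1/6²), so n_f = 3: the Paschen series.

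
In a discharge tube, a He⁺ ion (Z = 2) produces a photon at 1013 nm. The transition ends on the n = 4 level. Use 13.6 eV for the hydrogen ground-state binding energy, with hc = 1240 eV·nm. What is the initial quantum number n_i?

The photon energy is ΔE = hc/λ = 1240 / 1013 = 1.224 eV.
With Z = 2, ΔE = 54.40 × (1/n_f² − 1/n_i²), so 1/n_f² − 1/n_i² = 0.02250.
With n_f = 4: 1/n_i² = 1/16 − 0.02250 = 0.04000, so n_i ≈ 5.00.

n_i = 5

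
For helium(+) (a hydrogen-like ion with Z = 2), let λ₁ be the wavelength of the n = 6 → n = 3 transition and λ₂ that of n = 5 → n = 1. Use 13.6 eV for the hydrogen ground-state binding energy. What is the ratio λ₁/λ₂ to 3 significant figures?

λ ∝ 1/ΔE ∝ 1/(1/n_f² − 1/n_i²), and the Z² and hc factors cancel in the ratio.
λ₁/λ₂ = (1/1² − 1/5²)/(1/3² − 1/6²) = 0.9600/0.08333 = 11.5.

11.5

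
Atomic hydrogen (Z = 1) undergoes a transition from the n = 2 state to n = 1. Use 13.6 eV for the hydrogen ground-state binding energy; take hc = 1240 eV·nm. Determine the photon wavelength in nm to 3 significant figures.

122 nm

ΔE = 13.60 × (1/1² − 1/2²) = 13.60 × 0.7500 = 10.20 eV.
λ = hc/ΔE = 1240 / 10.20 = 122 nm.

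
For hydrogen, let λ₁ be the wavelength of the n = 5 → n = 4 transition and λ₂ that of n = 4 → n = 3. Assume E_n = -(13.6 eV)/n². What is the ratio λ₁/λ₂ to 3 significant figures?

λ ∝ 1/ΔE ∝ 1/(1/n_f² − 1/n_i²), and the Z² and hc factors cancel in the ratio.
λ₁/λ₂ = (1/3² − 1/4²)/(1/4² − 1/5²) = 0.04861/0.02250 = 2.16.

2.16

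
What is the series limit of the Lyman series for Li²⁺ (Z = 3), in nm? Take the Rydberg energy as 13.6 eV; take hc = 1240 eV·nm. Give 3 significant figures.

The Lyman series has lower level n_f = 1; the series limit corresponds to n_i → ∞.
ΔE_max = 13.6 × 9 / 1² = 122.4 eV.
λ_min = 1240 / 122.4 = 10.1 nm.

10.1 nm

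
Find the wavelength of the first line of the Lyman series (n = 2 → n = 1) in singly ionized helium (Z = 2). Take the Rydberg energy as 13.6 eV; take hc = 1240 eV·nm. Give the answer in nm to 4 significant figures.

30.39 nm

The Lyman series terminates on n_f = 1; the first line has n_i = 1+1 = 2.
ΔE = 54.40 × (1/1² − 1/2²) = 40.80 eV.
λ = 1240 / 40.80 = 30.39 nm.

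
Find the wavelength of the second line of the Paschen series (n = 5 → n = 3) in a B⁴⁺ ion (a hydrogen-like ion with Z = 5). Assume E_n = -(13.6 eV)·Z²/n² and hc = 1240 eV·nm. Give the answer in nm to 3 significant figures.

51.3 nm

The Paschen series terminates on n_f = 3; the second line has n_i = 3+2 = 5.
ΔE = 340.0 × (1/3² − 1/5²) = 24.18 eV.
λ = 1240 / 24.18 = 51.3 nm.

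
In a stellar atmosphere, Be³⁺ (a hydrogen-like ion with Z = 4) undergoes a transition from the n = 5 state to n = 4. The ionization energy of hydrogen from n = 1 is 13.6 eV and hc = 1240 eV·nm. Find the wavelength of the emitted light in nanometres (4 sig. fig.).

253.3 nm

For Z = 4 the level energies scale as Z², so the effective Rydberg energy is 13.6 × 16 = 217.6 eV.
ΔE = 217.6 × (1/4² − 1/5²) = 217.6 × 0.02250 = 4.896 eV.
λ = hc/ΔE = 1240 / 4.896 = 253.3 nm.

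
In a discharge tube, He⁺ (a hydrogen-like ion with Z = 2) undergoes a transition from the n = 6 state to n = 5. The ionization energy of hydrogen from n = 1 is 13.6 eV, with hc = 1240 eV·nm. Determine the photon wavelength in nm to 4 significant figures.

1865 nm

For Z = 2 the level energies scale as Z², so the effective Rydberg energy is 13.6 × 4 = 54.40 eV.
ΔE = 54.40 × (1/5² − 1/6²) = 54.40 × 0.01222 = 0.6649 eV.
λ = hc/ΔE = 1240 / 0.6649 = 1865 nm.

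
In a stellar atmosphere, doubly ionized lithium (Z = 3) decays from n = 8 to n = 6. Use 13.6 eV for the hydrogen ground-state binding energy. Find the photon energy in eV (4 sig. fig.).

1.488 eV

The Bohr energies scale as Z², so for Z = 3: E_n = −122.4/n² eV.
E_8 = −122.4/64 = −1.913 eV and E_6 = −122.4/36 = −3.400 eV.
The photon energy is |E_8 − E_6| = 1.488 eV.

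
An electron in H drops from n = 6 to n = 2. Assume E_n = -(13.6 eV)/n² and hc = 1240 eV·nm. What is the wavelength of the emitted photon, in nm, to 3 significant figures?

410 nm

ΔE = 13.60 × (1/2² − 1/6²) = 13.60 × 0.2222 = 3.022 eV.
λ = hc/ΔE = 1240 / 3.022 = 410 nm.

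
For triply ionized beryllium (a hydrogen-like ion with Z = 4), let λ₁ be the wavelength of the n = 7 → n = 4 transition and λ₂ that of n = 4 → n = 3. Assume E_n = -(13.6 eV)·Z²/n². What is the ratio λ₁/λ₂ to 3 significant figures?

λ ∝ 1/ΔE ∝ 1/(1/n_f² − 1/n_i²), and the Z² and hc factors cancel in the ratio.
λ₁/λ₂ = (1/3² − 1/4²)/(1/4² − 1/7²) = 0.04861/0.04209 = 1.15.

1.15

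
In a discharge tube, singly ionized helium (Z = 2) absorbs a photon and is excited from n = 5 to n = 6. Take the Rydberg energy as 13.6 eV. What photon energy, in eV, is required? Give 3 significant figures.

The Bohr energies scale as Z², so for Z = 2: E_n = −54.40/n² eV.
E_6 = −54.40/36 = −1.511 eV and E_5 = −54.40/25 = −2.176 eV.
The photon energy is |E_6 − E_5| = 0.665 eV.

0.665 eV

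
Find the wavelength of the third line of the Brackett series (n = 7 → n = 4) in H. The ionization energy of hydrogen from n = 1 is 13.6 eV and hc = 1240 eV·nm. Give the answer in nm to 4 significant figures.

2166 nm

The Brackett series terminates on n_f = 4; the third line has n_i = 4+3 = 7.
ΔE = 13.60 × (1/4² − 1/7²) = 0.5724 eV.
λ = 1240 / 0.5724 = 2166 nm.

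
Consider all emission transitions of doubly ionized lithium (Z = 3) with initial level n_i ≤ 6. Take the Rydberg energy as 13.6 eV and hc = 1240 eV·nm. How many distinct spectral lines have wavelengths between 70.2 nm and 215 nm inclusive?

4

Enumerate all n_i → n_f pairs with 1 ≤ n_f < n_i ≤ 6 and compute λ = 1240 / [13.6·9·(1/n_f² − 1/n_i²)].
Lines falling in [70.2, 215] nm: 3→2 (72.94 nm), 6→3 (121.6 nm), 5→3 (142.5 nm), 4→3 (208.4 nm).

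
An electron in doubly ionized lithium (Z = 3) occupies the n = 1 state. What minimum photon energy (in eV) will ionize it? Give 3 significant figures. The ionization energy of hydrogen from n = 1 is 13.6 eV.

122 eV

E_n = −13.6 Z²/n² = −122.4/n² eV for Z = 3.
E_1 = −122.4/1 = −122 eV, so ionization (to E = 0) requires 122 eV.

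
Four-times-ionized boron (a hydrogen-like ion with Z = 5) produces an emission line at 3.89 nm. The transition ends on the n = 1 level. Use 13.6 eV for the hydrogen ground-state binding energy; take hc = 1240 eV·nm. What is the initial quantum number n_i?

n_i = 4

The photon energy is ΔE = hc/λ = 1240 / 3.89 = 318.8 eV.
With Z = 5, ΔE = 340.0 × (1/n_f² − 1/n_i²), so 1/n_f² − 1/n_i² = 0.9375.
With n_f = 1: 1/n_i² = 1/1 − 0.9375 = 0.06245, so n_i ≈ 4.00.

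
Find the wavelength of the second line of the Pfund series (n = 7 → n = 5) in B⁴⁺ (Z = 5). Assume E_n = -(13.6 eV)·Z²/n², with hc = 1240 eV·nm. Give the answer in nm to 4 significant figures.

186.2 nm

The Pfund series terminates on n_f = 5; the second line has n_i = 5+2 = 7.
ΔE = 340.0 × (1/5² − 1/7²) = 6.661 eV.
λ = 1240 / 6.661 = 186.2 nm.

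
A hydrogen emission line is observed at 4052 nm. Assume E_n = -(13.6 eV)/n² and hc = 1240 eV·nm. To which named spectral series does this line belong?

Brackett

ΔE = 1240/4052 = 0.3060 eV.
This matches 13.6 × (1/4² − 1/5²), so n_f = 4: the Brackett series.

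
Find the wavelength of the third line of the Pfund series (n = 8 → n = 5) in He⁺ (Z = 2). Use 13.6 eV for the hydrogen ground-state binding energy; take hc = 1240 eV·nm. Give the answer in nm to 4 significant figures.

The Pfund series terminates on n_f = 5; the third line has n_i = 5+3 = 8.
ΔE = 54.40 × (1/5² − 1/8²) = 1.326 eV.
λ = 1240 / 1.326 = 935.1 nm.

935.1 nm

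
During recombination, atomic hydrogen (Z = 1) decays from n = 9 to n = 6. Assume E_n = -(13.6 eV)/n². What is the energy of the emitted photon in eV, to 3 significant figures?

E_9 = −13.60/81 = −0.1679 eV and E_6 = −13.60/36 = −0.3778 eV.
The photon energy is |E_9 − E_6| = 0.210 eV.

0.210 eV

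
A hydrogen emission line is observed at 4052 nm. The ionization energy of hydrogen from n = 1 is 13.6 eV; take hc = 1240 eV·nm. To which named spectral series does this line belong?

ΔE = 1240/4052 = 0.3060 eV.
This matches 13.6 × (1/4² − 1/5²), so n_f = 4: the Brackett series.

Brackett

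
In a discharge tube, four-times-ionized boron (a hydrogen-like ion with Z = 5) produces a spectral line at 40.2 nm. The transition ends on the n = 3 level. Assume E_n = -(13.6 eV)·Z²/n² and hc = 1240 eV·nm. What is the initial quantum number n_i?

n_i = 7

The photon energy is ΔE = hc/λ = 1240 / 40.2 = 30.85 eV.
With Z = 5, ΔE = 340.0 × (1/n_f² − 1/n_i²), so 1/n_f² − 1/n_i² = 0.09072.
With n_f = 3: 1/n_i² = 1/9 − 0.09072 = 0.02039, so n_i ≈ 7.00.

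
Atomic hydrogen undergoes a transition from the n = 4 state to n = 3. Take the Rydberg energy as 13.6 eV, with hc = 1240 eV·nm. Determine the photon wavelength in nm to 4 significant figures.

ΔE = 13.60 × (1/3² − 1/4²) = 13.60 × 0.04861 = 0.6611 eV.
λ = hc/ΔE = 1240 / 0.6611 = 1876 nm.
This line belongs to the Paschen series.

1876 nm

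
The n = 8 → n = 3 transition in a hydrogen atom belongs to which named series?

The series is set by the lower level: n_f = 3 is the Paschen series.

Paschen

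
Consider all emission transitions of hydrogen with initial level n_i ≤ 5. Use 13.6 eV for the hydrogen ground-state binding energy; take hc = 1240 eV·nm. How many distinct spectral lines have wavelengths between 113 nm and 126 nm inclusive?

Enumerate all n_i → n_f pairs with 1 ≤ n_f < n_i ≤ 5 and compute λ = 1240 / [13.6·1·(1/n_f² − 1/n_i²)].
Lines falling in [113, 126] nm: 2→1 (121.6 nm).

1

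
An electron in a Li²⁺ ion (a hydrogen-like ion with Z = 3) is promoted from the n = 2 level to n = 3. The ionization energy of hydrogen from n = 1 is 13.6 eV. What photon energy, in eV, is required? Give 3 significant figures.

17.0 eV

The Bohr energies scale as Z², so for Z = 3: E_n = −122.4/n² eV.
E_3 = −122.4/9 = −13.60 eV and E_2 = −122.4/4 = −30.60 eV.
The photon energy is |E_3 − E_2| = 17.0 eV.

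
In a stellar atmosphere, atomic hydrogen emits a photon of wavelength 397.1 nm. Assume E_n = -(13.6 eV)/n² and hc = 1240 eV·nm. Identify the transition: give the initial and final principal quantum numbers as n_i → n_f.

n_i = 7, n_f = 2

The photon energy is ΔE = hc/λ = 1240 / 397.1 = 3.123 eV.
With Z = 1, ΔE = 13.60 × (1/n_f² − 1/n_i²), so 1/n_f² − 1/n_i² = 0.2296.
Trying n_f = 2 gives 1/n_i² = 0.02039, i.e. n_i ≈ 7; this pair matches.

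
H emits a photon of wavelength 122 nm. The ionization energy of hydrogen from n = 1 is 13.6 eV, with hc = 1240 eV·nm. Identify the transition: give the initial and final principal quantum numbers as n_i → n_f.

n_i = 2, n_f = 1

The photon energy is ΔE = hc/λ = 1240 / 122 = 10.16 eV.
With Z = 1, ΔE = 13.60 × (1/n_f² − 1/n_i²), so 1/n_f² − 1/n_i² = 0.7473.
Trying n_f = 1 gives 1/n_i² = 0.2527, i.e. n_i ≈ 2; this pair matches.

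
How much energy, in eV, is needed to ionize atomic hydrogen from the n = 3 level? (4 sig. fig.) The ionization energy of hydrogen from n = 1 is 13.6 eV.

1.511 eV

E_3 = −13.60/9 = −1.511 eV, so ionization (to E = 0) requires 1.511 eV.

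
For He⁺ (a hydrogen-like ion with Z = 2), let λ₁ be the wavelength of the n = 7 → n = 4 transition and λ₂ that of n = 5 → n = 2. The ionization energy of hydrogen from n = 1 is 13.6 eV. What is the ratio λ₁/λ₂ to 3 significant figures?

4.99

λ ∝ 1/ΔE ∝ 1/(1/n_f² − 1/n_i²), and the Z² and hc factors cancel in the ratio.
λ₁/λ₂ = (1/2² − 1/5²)/(1/4² − 1/7²) = 0.2100/0.04209 = 4.99.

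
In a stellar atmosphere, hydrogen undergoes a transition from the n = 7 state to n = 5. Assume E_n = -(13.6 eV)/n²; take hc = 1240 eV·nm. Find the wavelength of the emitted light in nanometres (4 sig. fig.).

ΔE = 13.60 × (1/5² − 1/7²) = 13.60 × 0.01959 = 0.2664 eV.
λ = hc/ΔE = 1240 / 0.2664 = 4654 nm.
This line belongs to the Pfund series.

4654 nm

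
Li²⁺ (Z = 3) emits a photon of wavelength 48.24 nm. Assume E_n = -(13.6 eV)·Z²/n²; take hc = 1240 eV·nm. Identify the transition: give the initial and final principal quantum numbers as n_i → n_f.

n_i = 5, n_f = 2

The photon energy is ΔE = hc/λ = 1240 / 48.24 = 25.70 eV.
With Z = 3, ΔE = 122.4 × (1/n_f² − 1/n_i²), so 1/n_f² − 1/n_i² = 0.2100.
Trying n_f = 2 gives 1/n_i² = 0.03999, i.e. n_i ≈ 5; this pair matches.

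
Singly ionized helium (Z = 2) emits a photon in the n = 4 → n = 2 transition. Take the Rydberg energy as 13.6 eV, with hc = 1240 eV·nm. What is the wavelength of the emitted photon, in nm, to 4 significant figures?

For Z = 2 the level energies scale as Z², so the effective Rydberg energy is 13.6 × 4 = 54.40 eV.
ΔE = 54.40 × (1/2² − 1/4²) = 54.40 × 0.1875 = 10.20 eV.
λ = hc/ΔE = 1240 / 10.20 = 121.6 nm.

121.6 nm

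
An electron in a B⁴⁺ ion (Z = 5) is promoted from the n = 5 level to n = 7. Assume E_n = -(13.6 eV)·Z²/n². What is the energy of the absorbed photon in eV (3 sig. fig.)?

6.66 eV

The Bohr energies scale as Z², so for Z = 5: E_n = −340.0/n² eV.
E_7 = −340.0/49 = −6.939 eV and E_5 = −340.0/25 = −13.60 eV.
The photon energy is |E_7 − E_5| = 6.66 eV.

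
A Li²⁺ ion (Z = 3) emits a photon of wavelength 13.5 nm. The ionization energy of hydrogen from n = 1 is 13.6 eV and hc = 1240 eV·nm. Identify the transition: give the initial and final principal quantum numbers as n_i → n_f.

n_i = 2, n_f = 1

The photon energy is ΔE = hc/λ = 1240 / 13.5 = 91.85 eV.
With Z = 3, ΔE = 122.4 × (1/n_f² − 1/n_i²), so 1/n_f² − 1/n_i² = 0.7504.
Trying n_f = 1 gives 1/n_i² = 0.2496, i.e. n_i ≈ 2; this pair matches.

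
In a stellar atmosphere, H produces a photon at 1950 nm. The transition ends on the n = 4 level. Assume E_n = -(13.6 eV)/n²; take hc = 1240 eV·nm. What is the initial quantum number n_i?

n_i = 8

The photon energy is ΔE = hc/λ = 1240 / 1950 = 0.6359 eV.
With Z = 1, ΔE = 13.60 × (1/n_f² − 1/n_i²), so 1/n_f² − 1/n_i² = 0.04676.
With n_f = 4: 1/n_i² = 1/16 − 0.04676 = 0.01574, so n_i ≈ 7.97.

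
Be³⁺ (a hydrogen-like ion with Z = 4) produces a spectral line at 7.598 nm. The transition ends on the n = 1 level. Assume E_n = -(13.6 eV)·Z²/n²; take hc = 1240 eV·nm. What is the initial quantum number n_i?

n_i = 2

The photon energy is ΔE = hc/λ = 1240 / 7.598 = 163.2 eV.
With Z = 4, ΔE = 217.6 × (1/n_f² − 1/n_i²), so 1/n_f² − 1/n_i² = 0.7500.
With n_f = 1: 1/n_i² = 1/1 − 0.7500 = 0.2500, so n_i ≈ 2.00.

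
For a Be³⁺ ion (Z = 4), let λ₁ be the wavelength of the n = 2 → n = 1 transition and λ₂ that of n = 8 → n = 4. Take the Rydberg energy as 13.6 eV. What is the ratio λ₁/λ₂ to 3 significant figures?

λ ∝ 1/ΔE ∝ 1/(1/n_f² − 1/n_i²), and the Z² and hc factors cancel in the ratio.
λ₁/λ₂ = (1/4² − 1/8²)/(1/1² − 1/2²) = 0.04688/0.7500 = 0.0625.

0.0625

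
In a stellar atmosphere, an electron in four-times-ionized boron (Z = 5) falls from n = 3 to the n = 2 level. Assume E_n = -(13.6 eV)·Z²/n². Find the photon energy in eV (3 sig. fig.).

47.2 eV

The Bohr energies scale as Z², so for Z = 5: E_n = −340.0/n² eV.
E_3 = −340.0/9 = −37.78 eV and E_2 = −340.0/4 = −85.00 eV.
The photon energy is |E_3 − E_2| = 47.2 eV.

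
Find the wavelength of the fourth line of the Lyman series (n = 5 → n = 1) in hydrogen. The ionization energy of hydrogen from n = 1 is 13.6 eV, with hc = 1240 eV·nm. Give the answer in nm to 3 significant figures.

The Lyman series terminates on n_f = 1; the fourth line has n_i = 1+4 = 5.
ΔE = 13.60 × (1/1² − 1/5²) = 13.06 eV.
λ = 1240 / 13.06 = 95.0 nm.

95.0 nm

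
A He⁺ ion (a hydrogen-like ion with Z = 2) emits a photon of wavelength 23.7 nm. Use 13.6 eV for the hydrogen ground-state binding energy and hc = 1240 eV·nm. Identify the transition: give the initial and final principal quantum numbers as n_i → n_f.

The photon energy is ΔE = hc/λ = 1240 / 23.7 = 52.32 eV.
With Z = 2, ΔE = 54.40 × (1/n_f² − 1/n_i²), so 1/n_f² − 1/n_i² = 0.9618.
Trying n_f = 1 gives 1/n_i² = 0.03822, i.e. n_i ≈ 5; this pair matches.

n_i = 5, n_f = 1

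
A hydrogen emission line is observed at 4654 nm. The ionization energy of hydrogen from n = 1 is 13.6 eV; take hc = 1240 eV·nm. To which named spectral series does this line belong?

Pfund

ΔE = 1240/4654 = 0.2664 eV.
This matches 13.6 × (1/5² − 1/7²), so n_f = 5: the Pfund series.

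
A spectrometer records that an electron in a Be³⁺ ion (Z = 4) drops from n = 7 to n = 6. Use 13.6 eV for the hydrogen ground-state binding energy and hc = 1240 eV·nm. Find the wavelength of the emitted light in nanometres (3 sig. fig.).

For Z = 4 the level energies scale as Z², so the effective Rydberg energy is 13.6 × 16 = 217.6 eV.
ΔE = 217.6 × (1/6² − 1/7²) = 217.6 × 0.007370 = 1.604 eV.
λ = hc/ΔE = 1240 / 1.604 = 773 nm.

773 nm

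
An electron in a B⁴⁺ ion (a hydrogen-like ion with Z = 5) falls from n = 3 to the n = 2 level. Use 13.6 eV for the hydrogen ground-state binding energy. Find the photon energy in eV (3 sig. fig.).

The Bohr energies scale as Z², so for Z = 5: E_n = −340.0/n² eV.
E_3 = −340.0/9 = −37.78 eV and E_2 = −340.0/4 = −85.00 eV.
The photon energy is |E_3 − E_2| = 47.2 eV.

47.2 eV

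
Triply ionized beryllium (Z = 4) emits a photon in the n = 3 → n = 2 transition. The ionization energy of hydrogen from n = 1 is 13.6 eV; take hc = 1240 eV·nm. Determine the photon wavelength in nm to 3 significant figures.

41.0 nm

For Z = 4 the level energies scale as Z², so the effective Rydberg energy is 13.6 × 16 = 217.6 eV.
ΔE = 217.6 × (1/2² − 1/3²) = 217.6 × 0.1389 = 30.22 eV.
λ = hc/ΔE = 1240 / 30.22 = 41.0 nm.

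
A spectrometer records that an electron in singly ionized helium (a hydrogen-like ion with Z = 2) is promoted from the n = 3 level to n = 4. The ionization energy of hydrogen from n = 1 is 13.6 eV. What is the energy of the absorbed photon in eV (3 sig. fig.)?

2.64 eV

The Bohr energies scale as Z², so for Z = 2: E_n = −54.40/n² eV.
E_4 = −54.40/16 = −3.400 eV and E_3 = −54.40/9 = −6.044 eV.
The photon energy is |E_4 − E_3| = 2.64 eV.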